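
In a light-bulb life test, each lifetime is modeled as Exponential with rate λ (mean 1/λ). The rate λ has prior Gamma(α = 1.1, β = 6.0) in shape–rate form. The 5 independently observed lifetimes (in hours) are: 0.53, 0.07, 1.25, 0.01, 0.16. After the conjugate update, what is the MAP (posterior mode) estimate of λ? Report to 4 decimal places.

0.6359

With a Gamma(shape α, rate β) prior on the exponential rate λ, the posterior after n observations with total T = Σxᵢ is Gamma(α+n, β+T).
Sum of observations T = 2.02 hours; n = 5.
Posterior: Gamma(1.1+5, 6.0+2.02) = Gamma(6.1, 8.02).
Mode = (α−1)/β = 0.6359.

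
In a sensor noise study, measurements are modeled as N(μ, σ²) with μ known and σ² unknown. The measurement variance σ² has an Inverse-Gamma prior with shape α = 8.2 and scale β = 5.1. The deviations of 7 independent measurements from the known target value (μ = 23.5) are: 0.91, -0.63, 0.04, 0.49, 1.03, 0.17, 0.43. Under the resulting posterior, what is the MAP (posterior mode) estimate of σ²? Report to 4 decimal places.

With known mean μ and an Inverse-Gamma(α, β) prior on σ², the Normal likelihood is conjugate: posterior is Inv-Gamma(α + n/2, β + Σ(xᵢ−μ)²/2).
Σ(xᵢ−μ)² = (0.91)² + (-0.63)² + (0.04)² + (0.49)² + (1.03)² + (0.17)² + (0.43)² = 2.7414.
Posterior: Inv-Gamma(8.2 + 7/2, 5.1 + 2.7414/2) = Inv-Gamma(11.70, 6.47070).
Mode = β/(α+1) = 6.47070/12.70 = 0.5095.

0.5095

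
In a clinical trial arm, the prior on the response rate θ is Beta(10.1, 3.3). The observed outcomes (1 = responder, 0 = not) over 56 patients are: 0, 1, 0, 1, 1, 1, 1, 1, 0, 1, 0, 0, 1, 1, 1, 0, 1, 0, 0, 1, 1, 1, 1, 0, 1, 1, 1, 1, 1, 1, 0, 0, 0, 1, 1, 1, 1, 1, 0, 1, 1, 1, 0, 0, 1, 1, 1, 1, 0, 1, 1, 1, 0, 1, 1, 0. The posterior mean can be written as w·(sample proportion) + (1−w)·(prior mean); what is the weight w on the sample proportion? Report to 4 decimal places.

The Beta prior is conjugate to a Binomial/Bernoulli likelihood; the update adds successes to α and failures to β.
Posterior mean = (α₀+k)/(α₀+β₀+n) = [n/(α₀+β₀+n)]·(k/n) + [(α₀+β₀)/(α₀+β₀+n)]·α₀/(α₀+β₀), so only n and the prior enter the weight.
The weight on the data is w = n/(α₀+β₀+n) = 56/(10.1+3.3+56) = 56/69.4 = 0.8069.

0.8069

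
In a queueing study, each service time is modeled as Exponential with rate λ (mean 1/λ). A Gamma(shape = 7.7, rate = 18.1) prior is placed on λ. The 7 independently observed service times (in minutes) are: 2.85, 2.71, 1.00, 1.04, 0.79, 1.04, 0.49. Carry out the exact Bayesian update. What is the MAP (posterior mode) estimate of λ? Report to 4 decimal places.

With a Gamma(shape α, rate β) prior on the exponential rate λ, the posterior after n observations with total T = Σxᵢ is Gamma(α+n, β+T).
Sum of observations T = 9.92 minutes; n = 7.
Posterior: Gamma(7.7+7, 18.1+9.92) = Gamma(14.7, 28.02).
Mode = (α−1)/β = 0.4889.

0.4889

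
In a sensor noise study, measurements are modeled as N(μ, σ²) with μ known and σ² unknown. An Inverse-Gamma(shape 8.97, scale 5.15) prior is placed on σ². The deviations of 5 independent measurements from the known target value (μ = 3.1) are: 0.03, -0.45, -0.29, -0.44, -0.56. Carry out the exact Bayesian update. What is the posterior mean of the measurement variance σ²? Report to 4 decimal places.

With known mean μ and an Inverse-Gamma(α, β) prior on σ², the Normal likelihood is conjugate: posterior is Inv-Gamma(α + n/2, β + Σ(xᵢ−μ)²/2).
Σ(xᵢ−μ)² = (0.03)² + (-0.45)² + (-0.29)² + (-0.44)² + (-0.56)² = 0.7947.
Posterior: Inv-Gamma(8.97 + 5/2, 5.15 + 0.7947/2) = Inv-Gamma(11.47, 5.54735).
E[σ²|data] = β/(α−1) = 5.54735/10.47 = 0.5298.

0.5298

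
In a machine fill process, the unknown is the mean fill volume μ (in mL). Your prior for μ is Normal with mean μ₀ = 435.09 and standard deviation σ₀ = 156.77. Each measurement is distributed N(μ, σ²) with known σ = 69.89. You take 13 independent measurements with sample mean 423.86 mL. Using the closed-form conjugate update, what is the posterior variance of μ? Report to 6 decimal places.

For Normal data with known variance σ², a Normal(μ₀, σ₀²) prior on μ is conjugate. Posterior precision = 1/σ₀² + n/σ²; posterior mean is the precision-weighted average of μ₀ and x̄.
σ₀² = 156.77² = 24576.8329, σ² = 69.89² = 4884.6121; σ² + n·σ₀² = 4884.6121 + 13·24576.8329 = 324383.4398.
Posterior precision = 1/σ₀² + n/σ² = 1/24576.8329 + 13/4884.6121 = (σ² + n·σ₀²)/(σ₀²σ²) = 324383.4398/(24576.8329·4884.6121); posterior variance σₙ² = σ₀²σ²/(σ² + n·σ₀²) = 24576.8329·4884.6121/324383.4398 = 370.081455.

370.081455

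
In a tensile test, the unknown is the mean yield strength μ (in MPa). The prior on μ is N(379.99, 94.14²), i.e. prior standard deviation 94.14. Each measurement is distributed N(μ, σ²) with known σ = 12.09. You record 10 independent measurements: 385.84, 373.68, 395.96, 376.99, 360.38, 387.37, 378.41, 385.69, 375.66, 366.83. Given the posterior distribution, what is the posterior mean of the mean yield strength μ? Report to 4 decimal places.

For Normal data with known variance σ², a Normal(μ₀, σ₀²) prior on μ is conjugate. Posterior precision = 1/σ₀² + n/σ²; posterior mean is the precision-weighted average of μ₀ and x̄.
Σxᵢ = 385.84 + 373.68 + 395.96 + 376.99 + 360.38 + 387.37 + 378.41 + 385.69 + 375.66 + 366.83 = 3786.81, so n·x̄ = 3786.81.
σ₀² = 94.14² = 8862.3396, σ² = 12.09² = 146.1681; σ² + n·σ₀² = 146.1681 + 10·8862.3396 = 88769.5641.
Posterior mean = (μ₀/σ₀² + n·x̄/σ²)/(1/σ₀² + n/σ²) = (σ²·μ₀ + σ₀²·n·x̄)/(σ² + n·σ₀²) = (146.1681·379.99 + 8862.3396·3786.81)/88769.5641 = 33615538.636995/88769.5641 = 378.6832.

378.6832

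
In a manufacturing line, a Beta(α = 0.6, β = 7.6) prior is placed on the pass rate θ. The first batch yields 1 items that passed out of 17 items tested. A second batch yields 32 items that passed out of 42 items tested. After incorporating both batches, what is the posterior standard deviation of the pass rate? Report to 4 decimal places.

0.0605

The Beta prior is conjugate to a Binomial/Bernoulli likelihood; the update adds successes to α and failures to β.
After batch 1: Beta(0.6+1, 7.6+16) = Beta(1.6, 23.6).
After batch 2: Beta(1.6+32, 23.6+10) = Beta(33.6, 33.6).
Var = αβ/((α+β)²(α+β+1)) = 33.6·33.6/(67.2²·68.2) = 0.00366569; SD = √0.00366569 = 0.0605.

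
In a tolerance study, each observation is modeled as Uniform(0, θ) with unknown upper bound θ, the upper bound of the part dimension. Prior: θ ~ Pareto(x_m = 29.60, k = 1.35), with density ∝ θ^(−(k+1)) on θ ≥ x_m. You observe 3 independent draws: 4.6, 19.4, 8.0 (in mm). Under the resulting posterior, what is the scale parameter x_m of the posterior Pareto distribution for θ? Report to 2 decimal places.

29.60

A Pareto(scale x_m, shape k) prior on the upper bound θ of Uniform(0, θ) is conjugate: posterior is Pareto(max(x_m, max xᵢ), k + n).
Sample maximum = 19.4; prior scale x_m = 29.60 → posterior scale = max = 29.60.
Posterior shape = 1.35 + 3 = 4.35.
Posterior scale x_m = 29.60.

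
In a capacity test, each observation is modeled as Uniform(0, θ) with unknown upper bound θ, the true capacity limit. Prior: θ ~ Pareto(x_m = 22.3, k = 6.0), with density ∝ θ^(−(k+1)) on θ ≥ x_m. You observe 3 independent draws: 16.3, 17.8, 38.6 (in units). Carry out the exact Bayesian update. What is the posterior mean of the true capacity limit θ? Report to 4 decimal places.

43.4250

A Pareto(scale x_m, shape k) prior on the upper bound θ of Uniform(0, θ) is conjugate: posterior is Pareto(max(x_m, max xᵢ), k + n).
Sample maximum = 38.6; prior scale x_m = 22.3 → posterior scale = max = 38.6.
Posterior shape = 6.0 + 3 = 9.0.
E[θ|data] = k·x_m/(k−1) = 9.0·38.6/8.0 = 43.4250.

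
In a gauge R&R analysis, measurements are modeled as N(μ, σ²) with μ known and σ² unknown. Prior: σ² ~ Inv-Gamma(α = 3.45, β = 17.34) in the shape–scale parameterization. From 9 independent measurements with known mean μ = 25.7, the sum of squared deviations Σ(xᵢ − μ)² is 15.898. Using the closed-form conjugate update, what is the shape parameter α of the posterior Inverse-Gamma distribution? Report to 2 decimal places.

With known mean μ and an Inverse-Gamma(α, β) prior on σ², the Normal likelihood is conjugate: posterior is Inv-Gamma(α + n/2, β + Σ(xᵢ−μ)²/2).
Posterior: Inv-Gamma(3.45 + 9/2, 17.34 + 15.898/2) = Inv-Gamma(7.95, 25.2890).
Posterior α = 7.95.

7.95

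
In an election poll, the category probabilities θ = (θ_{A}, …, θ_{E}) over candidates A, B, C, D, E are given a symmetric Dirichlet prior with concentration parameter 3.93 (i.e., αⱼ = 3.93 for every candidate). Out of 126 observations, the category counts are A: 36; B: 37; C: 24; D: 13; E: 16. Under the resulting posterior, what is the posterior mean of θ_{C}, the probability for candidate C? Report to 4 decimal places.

The Dirichlet prior is conjugate to the Multinomial likelihood: each posterior αⱼ = prior αⱼ + observed count nⱼ.
Posterior concentration: (39.93, 40.93, 27.93, 16.93, 19.93), total = 145.65.
E[θ_{C}|data] = α_{C}/Σα = 27.93/145.65 = 0.1918.

0.1918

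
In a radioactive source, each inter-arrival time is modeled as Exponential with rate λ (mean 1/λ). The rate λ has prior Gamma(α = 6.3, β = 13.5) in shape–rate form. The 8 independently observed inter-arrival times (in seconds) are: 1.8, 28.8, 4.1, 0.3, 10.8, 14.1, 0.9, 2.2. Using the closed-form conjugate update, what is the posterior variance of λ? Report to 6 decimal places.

0.002444

With a Gamma(shape α, rate β) prior on the exponential rate λ, the posterior after n observations with total T = Σxᵢ is Gamma(α+n, β+T).
Sum of observations T = 63.0 seconds; n = 8.
Posterior: Gamma(6.3+8, 13.5+63.0) = Gamma(14.3, 76.5).
Var = α/β² = 0.002444.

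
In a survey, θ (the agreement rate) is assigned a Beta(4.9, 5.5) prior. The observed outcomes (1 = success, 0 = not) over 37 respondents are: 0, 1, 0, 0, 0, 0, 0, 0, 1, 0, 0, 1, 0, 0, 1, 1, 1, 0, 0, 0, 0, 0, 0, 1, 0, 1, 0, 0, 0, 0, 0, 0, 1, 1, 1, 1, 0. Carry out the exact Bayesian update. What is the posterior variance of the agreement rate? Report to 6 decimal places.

The Beta prior is conjugate to a Binomial/Bernoulli likelihood; the update adds successes to α and failures to β.
Posterior: Beta(α+k, β+n−k) = Beta(4.9+12, 5.5+25) = Beta(16.9, 30.5).
Var = αβ/((α+β)²(α+β+1)) = 16.9·30.5/(47.4²·48.4) = 0.004740.

0.004740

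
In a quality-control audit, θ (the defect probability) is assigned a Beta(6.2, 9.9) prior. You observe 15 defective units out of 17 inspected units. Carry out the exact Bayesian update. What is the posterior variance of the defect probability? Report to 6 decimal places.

0.006753

The Beta prior is conjugate to a Binomial/Bernoulli likelihood; the update adds successes to α and failures to β.
Posterior: Beta(α+k, β+n−k) = Beta(6.2+15, 9.9+2) = Beta(21.2, 11.9).
Var = αβ/((α+β)²(α+β+1)) = 21.2·11.9/(33.1²·34.1) = 0.006753.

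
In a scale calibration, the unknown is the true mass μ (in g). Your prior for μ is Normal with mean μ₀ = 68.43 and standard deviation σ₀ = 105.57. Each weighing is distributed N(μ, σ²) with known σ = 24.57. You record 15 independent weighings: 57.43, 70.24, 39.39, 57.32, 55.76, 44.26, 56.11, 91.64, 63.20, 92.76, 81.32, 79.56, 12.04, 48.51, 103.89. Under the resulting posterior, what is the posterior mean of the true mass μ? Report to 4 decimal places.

63.5795

For Normal data with known variance σ², a Normal(μ₀, σ₀²) prior on μ is conjugate. Posterior precision = 1/σ₀² + n/σ²; posterior mean is the precision-weighted average of μ₀ and x̄.
Σxᵢ = 57.43 + 70.24 + 39.39 + 57.32 + 55.76 + 44.26 + 56.11 + 91.64 + 63.20 + 92.76 + 81.32 + 79.56 + 12.04 + 48.51 + 103.89 = 953.43, so n·x̄ = 953.43.
σ₀² = 105.57² = 11145.0249, σ² = 24.57² = 603.6849; σ² + n·σ₀² = 603.6849 + 15·11145.0249 = 167779.0584.
Posterior mean = (μ₀/σ₀² + n·x̄/σ²)/(1/σ₀² + n/σ²) = (σ²·μ₀ + σ₀²·n·x̄)/(σ² + n·σ₀²) = (603.6849·68.43 + 11145.0249·953.43)/167779.0584 = 10667311.248114/167779.0584 = 63.5795.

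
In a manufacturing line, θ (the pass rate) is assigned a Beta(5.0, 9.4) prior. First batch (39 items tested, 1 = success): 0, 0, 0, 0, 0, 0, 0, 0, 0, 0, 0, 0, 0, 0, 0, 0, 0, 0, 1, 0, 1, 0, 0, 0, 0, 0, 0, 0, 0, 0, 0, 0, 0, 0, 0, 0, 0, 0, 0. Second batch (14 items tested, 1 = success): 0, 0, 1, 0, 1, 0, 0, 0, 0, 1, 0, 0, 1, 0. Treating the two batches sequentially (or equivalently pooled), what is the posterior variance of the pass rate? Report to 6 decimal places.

The Beta prior is conjugate to a Binomial/Bernoulli likelihood; the update adds successes to α and failures to β.
After batch 1: Beta(5.0+2, 9.4+37) = Beta(7.0, 46.4).
After batch 2: Beta(7.0+4, 46.4+10) = Beta(11.0, 56.4).
Var = αβ/((α+β)²(α+β+1)) = 11.0·56.4/(67.4²·68.4) = 0.001997.

0.001997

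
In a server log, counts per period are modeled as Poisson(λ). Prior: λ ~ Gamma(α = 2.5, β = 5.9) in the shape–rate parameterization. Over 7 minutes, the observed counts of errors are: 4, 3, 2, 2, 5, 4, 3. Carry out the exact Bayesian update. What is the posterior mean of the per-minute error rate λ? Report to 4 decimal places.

With a Gamma(shape α, rate β) prior, the Poisson likelihood is conjugate: the posterior is Gamma(α + ΣXᵢ, β + n).
Sum of counts S = 23 over n = 7 minutes.
Posterior: Gamma(α+S, β+n) = Gamma(2.5+23, 5.9+7) = Gamma(25.5, 12.9).
Posterior mean = α/β = 25.5/12.9 = 1.9767.

1.9767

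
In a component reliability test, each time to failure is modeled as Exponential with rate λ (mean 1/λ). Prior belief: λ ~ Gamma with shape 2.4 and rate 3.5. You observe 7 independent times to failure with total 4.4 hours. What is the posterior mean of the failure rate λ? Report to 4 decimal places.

1.1899

With a Gamma(shape α, rate β) prior on the exponential rate λ, the posterior after n observations with total T = Σxᵢ is Gamma(α+n, β+T).
Posterior: Gamma(2.4+7, 3.5+4.4) = Gamma(9.4, 7.9).
Posterior mean of λ = α/β = 9.4/7.9 = 1.1899.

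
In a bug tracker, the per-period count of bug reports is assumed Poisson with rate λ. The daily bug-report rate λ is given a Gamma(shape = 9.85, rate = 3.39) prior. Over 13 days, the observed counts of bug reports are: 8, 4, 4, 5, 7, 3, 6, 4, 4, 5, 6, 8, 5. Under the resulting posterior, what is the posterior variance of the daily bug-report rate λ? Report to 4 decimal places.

0.2935

With a Gamma(shape α, rate β) prior, the Poisson likelihood is conjugate: the posterior is Gamma(α + ΣXᵢ, β + n).
Sum of counts S = 69 over n = 13 days.
Posterior: Gamma(α+S, β+n) = Gamma(9.85+69, 3.39+13) = Gamma(78.85, 16.39).
Var = α/β² = 78.85/16.39² = 0.2935.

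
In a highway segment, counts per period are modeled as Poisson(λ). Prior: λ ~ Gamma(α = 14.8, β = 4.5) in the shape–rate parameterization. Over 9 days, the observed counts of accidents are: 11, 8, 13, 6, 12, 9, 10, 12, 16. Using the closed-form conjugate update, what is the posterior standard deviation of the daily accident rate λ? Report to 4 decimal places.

0.7832

With a Gamma(shape α, rate β) prior, the Poisson likelihood is conjugate: the posterior is Gamma(α + ΣXᵢ, β + n).
Sum of counts S = 97 over n = 9 days.
Posterior: Gamma(α+S, β+n) = Gamma(14.8+97, 4.5+9) = Gamma(111.8, 13.5).
SD = √α/β = √111.8/13.5 = 0.7832.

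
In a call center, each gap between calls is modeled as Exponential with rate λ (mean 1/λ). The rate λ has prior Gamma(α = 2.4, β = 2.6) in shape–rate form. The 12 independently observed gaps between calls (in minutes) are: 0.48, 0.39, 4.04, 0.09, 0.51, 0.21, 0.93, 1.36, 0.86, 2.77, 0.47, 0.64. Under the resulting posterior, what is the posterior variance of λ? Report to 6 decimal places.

0.061115

With a Gamma(shape α, rate β) prior on the exponential rate λ, the posterior after n observations with total T = Σxᵢ is Gamma(α+n, β+T).
Sum of observations T = 12.75 minutes; n = 12.
Posterior: Gamma(2.4+12, 2.6+12.75) = Gamma(14.4, 15.35).
Var = α/β² = 0.061115.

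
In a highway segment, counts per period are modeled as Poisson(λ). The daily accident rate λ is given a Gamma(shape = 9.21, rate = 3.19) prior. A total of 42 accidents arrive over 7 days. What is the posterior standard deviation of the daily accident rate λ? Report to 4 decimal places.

With a Gamma(shape α, rate β) prior, the Poisson likelihood is conjugate: the posterior is Gamma(α + ΣXᵢ, β + n).
Posterior: Gamma(α+S, β+n) = Gamma(9.21+42, 3.19+7) = Gamma(51.21, 10.19).
SD = √α/β = √51.21/10.19 = 0.7023.

0.7023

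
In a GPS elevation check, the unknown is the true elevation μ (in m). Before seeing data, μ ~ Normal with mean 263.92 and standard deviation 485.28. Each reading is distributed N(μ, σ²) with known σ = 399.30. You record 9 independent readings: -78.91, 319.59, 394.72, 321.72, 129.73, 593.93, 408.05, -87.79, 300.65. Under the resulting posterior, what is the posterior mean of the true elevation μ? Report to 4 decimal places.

For Normal data with known variance σ², a Normal(μ₀, σ₀²) prior on μ is conjugate. Posterior precision = 1/σ₀² + n/σ²; posterior mean is the precision-weighted average of μ₀ and x̄.
Σxᵢ = (-78.91) + 319.59 + 394.72 + 321.72 + 129.73 + 593.93 + 408.05 + (-87.79) + 300.65 = 2301.69, so n·x̄ = 2301.69.
σ₀² = 485.28² = 235496.6784, σ² = 399.30² = 159440.49; σ² + n·σ₀² = 159440.49 + 9·235496.6784 = 2278910.5956.
Posterior mean = (μ₀/σ₀² + n·x̄/σ²)/(1/σ₀² + n/σ²) = (σ²·μ₀ + σ₀²·n·x̄)/(σ² + n·σ₀²) = (159440.49·263.92 + 235496.6784·2301.69)/2278910.5956 = 584119883.827296/2278910.5956 = 256.3154.

256.3154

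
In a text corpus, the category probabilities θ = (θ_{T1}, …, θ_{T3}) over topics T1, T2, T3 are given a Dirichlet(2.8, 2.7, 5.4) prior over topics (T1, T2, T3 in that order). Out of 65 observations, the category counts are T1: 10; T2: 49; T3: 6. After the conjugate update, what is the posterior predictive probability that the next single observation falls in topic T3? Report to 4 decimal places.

The Dirichlet prior is conjugate to the Multinomial likelihood: each posterior αⱼ = prior αⱼ + observed count nⱼ.
Posterior concentration: (12.8, 51.7, 11.4), total = 75.9.
P(next = T3 | data) = α_{T3}/Σα = 0.1502.

0.1502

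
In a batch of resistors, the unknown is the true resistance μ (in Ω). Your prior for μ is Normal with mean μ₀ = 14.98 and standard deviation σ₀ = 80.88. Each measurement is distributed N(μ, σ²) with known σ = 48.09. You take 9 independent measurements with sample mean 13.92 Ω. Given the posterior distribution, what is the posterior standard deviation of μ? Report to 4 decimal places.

15.7241

For Normal data with known variance σ², a Normal(μ₀, σ₀²) prior on μ is conjugate. Posterior precision = 1/σ₀² + n/σ²; posterior mean is the precision-weighted average of μ₀ and x̄.
σ₀² = 80.88² = 6541.5744, σ² = 48.09² = 2312.6481; σ² + n·σ₀² = 2312.6481 + 9·6541.5744 = 61186.8177.
Posterior precision = 1/σ₀² + n/σ² = 1/6541.5744 + 9/2312.6481 = (σ² + n·σ₀²)/(σ₀²σ²) = 61186.8177/(6541.5744·2312.6481); posterior variance σₙ² = σ₀²σ²/(σ² + n·σ₀²) = 6541.5744·2312.6481/61186.8177 = 247.248675.
Posterior SD = √σₙ² = √(6541.5744·2312.6481/61186.8177) = 15.7241.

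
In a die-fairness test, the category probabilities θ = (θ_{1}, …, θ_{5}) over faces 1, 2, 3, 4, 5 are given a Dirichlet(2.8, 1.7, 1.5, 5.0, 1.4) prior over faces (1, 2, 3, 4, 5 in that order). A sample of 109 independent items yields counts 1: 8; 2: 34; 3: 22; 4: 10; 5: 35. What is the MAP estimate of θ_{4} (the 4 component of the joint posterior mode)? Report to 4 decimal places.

The Dirichlet prior is conjugate to the Multinomial likelihood: each posterior αⱼ = prior αⱼ + observed count nⱼ.
Posterior concentration: (10.8, 35.7, 23.5, 15.0, 36.4), total = 121.4.
Joint mode component: (α_{4}−1)/(Σα−K) = 14.0/116.4 = 0.1203.

0.1203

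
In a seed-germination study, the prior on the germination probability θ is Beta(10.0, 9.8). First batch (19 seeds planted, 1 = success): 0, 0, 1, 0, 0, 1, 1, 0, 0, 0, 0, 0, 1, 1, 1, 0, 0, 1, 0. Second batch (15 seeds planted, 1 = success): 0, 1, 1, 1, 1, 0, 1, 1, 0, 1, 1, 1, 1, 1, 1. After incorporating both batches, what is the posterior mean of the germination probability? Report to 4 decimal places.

0.5390

The Beta prior is conjugate to a Binomial/Bernoulli likelihood; the update adds successes to α and failures to β.
After batch 1: Beta(10.0+7, 9.8+12) = Beta(17.0, 21.8).
After batch 2: Beta(17.0+12, 21.8+3) = Beta(29.0, 24.8).
Posterior mean = α/(α+β) = 29.0/53.8 = 0.5390.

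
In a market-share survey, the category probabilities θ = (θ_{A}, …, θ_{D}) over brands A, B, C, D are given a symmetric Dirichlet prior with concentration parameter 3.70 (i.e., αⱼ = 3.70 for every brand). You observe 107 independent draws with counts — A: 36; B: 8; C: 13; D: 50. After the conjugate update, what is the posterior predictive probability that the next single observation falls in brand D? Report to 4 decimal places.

0.4409

The Dirichlet prior is conjugate to the Multinomial likelihood: each posterior αⱼ = prior αⱼ + observed count nⱼ.
Posterior concentration: (39.70, 11.70, 16.70, 53.70), total = 121.80.
P(next = D | data) = α_{D}/Σα = 0.4409.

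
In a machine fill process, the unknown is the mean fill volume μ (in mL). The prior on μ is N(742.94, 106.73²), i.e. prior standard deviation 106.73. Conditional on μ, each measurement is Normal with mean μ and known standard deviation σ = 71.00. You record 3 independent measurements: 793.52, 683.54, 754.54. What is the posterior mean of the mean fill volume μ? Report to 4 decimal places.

743.7475

For Normal data with known variance σ², a Normal(μ₀, σ₀²) prior on μ is conjugate. Posterior precision = 1/σ₀² + n/σ²; posterior mean is the precision-weighted average of μ₀ and x̄.
Σxᵢ = 793.52 + 683.54 + 754.54 = 2231.6, so n·x̄ = 2231.6.
σ₀² = 106.73² = 11391.2929, σ² = 71.00² = 5041; σ² + n·σ₀² = 5041 + 3·11391.2929 = 39214.8787.
Posterior mean = (μ₀/σ₀² + n·x̄/σ²)/(1/σ₀² + n/σ²) = (σ²·μ₀ + σ₀²·n·x̄)/(σ² + n·σ₀²) = (5041·742.94 + 11391.2929·2231.6)/39214.8787 = 29165969.77564/39214.8787 = 743.7475.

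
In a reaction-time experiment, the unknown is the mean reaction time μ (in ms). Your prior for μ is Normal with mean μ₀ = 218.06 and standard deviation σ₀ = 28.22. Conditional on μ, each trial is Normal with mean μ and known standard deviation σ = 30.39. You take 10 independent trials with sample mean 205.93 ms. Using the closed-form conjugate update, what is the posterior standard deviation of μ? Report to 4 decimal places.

9.0971

For Normal data with known variance σ², a Normal(μ₀, σ₀²) prior on μ is conjugate. Posterior precision = 1/σ₀² + n/σ²; posterior mean is the precision-weighted average of μ₀ and x̄.
σ₀² = 28.22² = 796.3684, σ² = 30.39² = 923.5521; σ² + n·σ₀² = 923.5521 + 10·796.3684 = 8887.2361.
Posterior precision = 1/σ₀² + n/σ² = 1/796.3684 + 10/923.5521 = (σ² + n·σ₀²)/(σ₀²σ²) = 8887.2361/(796.3684·923.5521); posterior variance σₙ² = σ₀²σ²/(σ² + n·σ₀²) = 796.3684·923.5521/8887.2361 = 82.757755.
Posterior SD = √σₙ² = √(796.3684·923.5521/8887.2361) = 9.0971.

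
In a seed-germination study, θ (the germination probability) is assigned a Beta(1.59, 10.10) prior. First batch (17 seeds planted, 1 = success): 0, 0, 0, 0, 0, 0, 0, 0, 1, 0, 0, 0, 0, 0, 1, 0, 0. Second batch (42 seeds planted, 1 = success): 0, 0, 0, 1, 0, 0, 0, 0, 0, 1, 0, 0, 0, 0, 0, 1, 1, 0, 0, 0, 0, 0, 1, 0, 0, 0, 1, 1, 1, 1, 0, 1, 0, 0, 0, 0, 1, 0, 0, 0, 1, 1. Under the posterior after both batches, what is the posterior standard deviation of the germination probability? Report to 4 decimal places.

The Beta prior is conjugate to a Binomial/Bernoulli likelihood; the update adds successes to α and failures to β.
After batch 1: Beta(1.59+2, 10.10+15) = Beta(3.59, 25.10).
After batch 2: Beta(3.59+13, 25.10+29) = Beta(16.59, 54.10).
Var = αβ/((α+β)²(α+β+1)) = 16.59·54.10/(70.69²·71.69) = 0.00250535; SD = √0.00250535 = 0.0501.

0.0501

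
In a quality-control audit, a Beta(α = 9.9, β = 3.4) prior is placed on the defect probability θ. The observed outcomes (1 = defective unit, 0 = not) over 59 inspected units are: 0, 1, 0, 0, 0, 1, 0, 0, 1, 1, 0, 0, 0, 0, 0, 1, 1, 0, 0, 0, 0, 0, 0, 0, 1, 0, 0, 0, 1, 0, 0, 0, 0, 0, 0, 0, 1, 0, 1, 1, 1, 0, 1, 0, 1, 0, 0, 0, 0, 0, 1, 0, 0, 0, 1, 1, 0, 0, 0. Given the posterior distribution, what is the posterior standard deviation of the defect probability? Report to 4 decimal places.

0.0565

The Beta prior is conjugate to a Binomial/Bernoulli likelihood; the update adds successes to α and failures to β.
Posterior: Beta(α+k, β+n−k) = Beta(9.9+17, 3.4+42) = Beta(26.9, 45.4).
Var = αβ/((α+β)²(α+β+1)) = 26.9·45.4/(72.3²·73.3) = 0.00318733; SD = √0.00318733 = 0.0565.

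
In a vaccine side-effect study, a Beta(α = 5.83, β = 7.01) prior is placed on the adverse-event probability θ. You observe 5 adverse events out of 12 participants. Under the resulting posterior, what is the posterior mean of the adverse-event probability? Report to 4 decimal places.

0.4360

The Beta prior is conjugate to a Binomial/Bernoulli likelihood; the update adds successes to α and failures to β.
Posterior: Beta(α+k, β+n−k) = Beta(5.83+5, 7.01+7) = Beta(10.83, 14.01).
Posterior mean = α/(α+β) = 10.83/24.84 = 0.4360.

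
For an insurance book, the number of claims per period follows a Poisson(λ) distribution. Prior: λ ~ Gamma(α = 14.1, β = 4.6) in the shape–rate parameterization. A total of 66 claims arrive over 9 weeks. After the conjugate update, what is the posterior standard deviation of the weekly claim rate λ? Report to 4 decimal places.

With a Gamma(shape α, rate β) prior, the Poisson likelihood is conjugate: the posterior is Gamma(α + ΣXᵢ, β + n).
Posterior: Gamma(α+S, β+n) = Gamma(14.1+66, 4.6+9) = Gamma(80.1, 13.6).
SD = √α/β = √80.1/13.6 = 0.6581.

0.6581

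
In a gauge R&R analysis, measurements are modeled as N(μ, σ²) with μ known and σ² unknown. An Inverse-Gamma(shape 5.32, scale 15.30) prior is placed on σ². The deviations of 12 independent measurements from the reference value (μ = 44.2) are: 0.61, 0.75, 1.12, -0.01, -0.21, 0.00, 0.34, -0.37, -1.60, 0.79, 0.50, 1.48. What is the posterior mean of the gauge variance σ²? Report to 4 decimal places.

1.8755

With known mean μ and an Inverse-Gamma(α, β) prior on σ², the Normal likelihood is conjugate: posterior is Inv-Gamma(α + n/2, β + Σ(xᵢ−μ)²/2).
Σ(xᵢ−μ)² = (0.61)² + (0.75)² + (1.12)² + (-0.01)² + (-0.21)² + (0.00)² + (0.34)² + (-0.37)² + (-1.60)² + (0.79)² + (0.50)² + (1.48)² = 8.1102.
Posterior: Inv-Gamma(5.32 + 12/2, 15.30 + 8.1102/2) = Inv-Gamma(11.32, 19.35510).
E[σ²|data] = β/(α−1) = 19.35510/10.32 = 1.8755.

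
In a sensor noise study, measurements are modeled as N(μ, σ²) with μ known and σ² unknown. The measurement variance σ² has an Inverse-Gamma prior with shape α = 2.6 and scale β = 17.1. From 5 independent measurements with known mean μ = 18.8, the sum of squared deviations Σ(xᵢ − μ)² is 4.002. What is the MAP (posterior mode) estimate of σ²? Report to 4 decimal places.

3.1313

With known mean μ and an Inverse-Gamma(α, β) prior on σ², the Normal likelihood is conjugate: posterior is Inv-Gamma(α + n/2, β + Σ(xᵢ−μ)²/2).
Posterior: Inv-Gamma(2.6 + 5/2, 17.1 + 4.002/2) = Inv-Gamma(5.10, 19.1010).
Mode = β/(α+1) = 19.1010/6.10 = 3.1313.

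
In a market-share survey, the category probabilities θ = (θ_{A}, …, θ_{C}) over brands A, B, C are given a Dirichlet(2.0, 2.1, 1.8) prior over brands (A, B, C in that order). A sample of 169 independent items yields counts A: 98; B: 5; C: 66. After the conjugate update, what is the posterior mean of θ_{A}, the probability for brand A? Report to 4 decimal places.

The Dirichlet prior is conjugate to the Multinomial likelihood: each posterior αⱼ = prior αⱼ + observed count nⱼ.
Posterior concentration: (100.0, 7.1, 67.8), total = 174.9.
E[θ_{A}|data] = α_{A}/Σα = 100.0/174.9 = 0.5718.

0.5718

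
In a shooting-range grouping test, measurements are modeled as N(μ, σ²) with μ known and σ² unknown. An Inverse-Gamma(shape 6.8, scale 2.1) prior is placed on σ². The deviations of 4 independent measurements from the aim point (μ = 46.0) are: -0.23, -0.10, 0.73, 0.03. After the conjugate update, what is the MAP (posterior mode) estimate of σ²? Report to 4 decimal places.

With known mean μ and an Inverse-Gamma(α, β) prior on σ², the Normal likelihood is conjugate: posterior is Inv-Gamma(α + n/2, β + Σ(xᵢ−μ)²/2).
Σ(xᵢ−μ)² = (-0.23)² + (-0.10)² + (0.73)² + (0.03)² = 0.5967.
Posterior: Inv-Gamma(6.8 + 4/2, 2.1 + 0.5967/2) = Inv-Gamma(8.80, 2.39835).
Mode = β/(α+1) = 2.39835/9.80 = 0.2447.

0.2447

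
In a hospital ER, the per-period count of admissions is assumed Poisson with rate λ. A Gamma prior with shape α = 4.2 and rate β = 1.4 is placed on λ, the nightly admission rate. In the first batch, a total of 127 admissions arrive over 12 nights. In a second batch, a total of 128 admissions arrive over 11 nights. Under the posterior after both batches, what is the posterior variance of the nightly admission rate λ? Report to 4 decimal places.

With a Gamma(shape α, rate β) prior, the Poisson likelihood is conjugate: the posterior is Gamma(α + ΣXᵢ, β + n).
After batch 1: Gamma(α+S, β+n) = Gamma(4.2+127, 1.4+12) = Gamma(131.2, 13.4).
After batch 2: Gamma(α+S, β+n) = Gamma(131.2+128, 13.4+11) = Gamma(259.2, 24.4).
Var = α/β² = 259.2/24.4² = 0.4354.

0.4354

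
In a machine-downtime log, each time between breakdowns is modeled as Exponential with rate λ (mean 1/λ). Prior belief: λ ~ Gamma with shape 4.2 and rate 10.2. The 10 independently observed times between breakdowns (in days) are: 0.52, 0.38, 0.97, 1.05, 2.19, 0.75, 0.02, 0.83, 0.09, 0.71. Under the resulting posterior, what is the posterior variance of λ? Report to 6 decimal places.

With a Gamma(shape α, rate β) prior on the exponential rate λ, the posterior after n observations with total T = Σxᵢ is Gamma(α+n, β+T).
Sum of observations T = 7.51 days; n = 10.
Posterior: Gamma(4.2+10, 10.2+7.51) = Gamma(14.2, 17.71).
Var = α/β² = 0.045274.

0.045274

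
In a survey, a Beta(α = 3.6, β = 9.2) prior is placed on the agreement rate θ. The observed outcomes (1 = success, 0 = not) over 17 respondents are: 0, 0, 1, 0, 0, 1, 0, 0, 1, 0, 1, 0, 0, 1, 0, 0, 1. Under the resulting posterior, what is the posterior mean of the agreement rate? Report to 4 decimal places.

The Beta prior is conjugate to a Binomial/Bernoulli likelihood; the update adds successes to α and failures to β.
Posterior: Beta(α+k, β+n−k) = Beta(3.6+6, 9.2+11) = Beta(9.6, 20.2).
Posterior mean = α/(α+β) = 9.6/29.8 = 0.3221.

0.3221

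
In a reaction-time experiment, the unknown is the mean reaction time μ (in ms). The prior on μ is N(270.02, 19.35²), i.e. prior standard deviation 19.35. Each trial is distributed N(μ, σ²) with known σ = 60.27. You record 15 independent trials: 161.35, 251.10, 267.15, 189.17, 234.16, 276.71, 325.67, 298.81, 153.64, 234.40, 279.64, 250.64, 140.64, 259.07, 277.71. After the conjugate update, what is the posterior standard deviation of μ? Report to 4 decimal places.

For Normal data with known variance σ², a Normal(μ₀, σ₀²) prior on μ is conjugate. Posterior precision = 1/σ₀² + n/σ²; posterior mean is the precision-weighted average of μ₀ and x̄.
σ₀² = 19.35² = 374.4225, σ² = 60.27² = 3632.4729; σ² + n·σ₀² = 3632.4729 + 15·374.4225 = 9248.8104.
Posterior precision = 1/σ₀² + n/σ² = 1/374.4225 + 15/3632.4729 = (σ² + n·σ₀²)/(σ₀²σ²) = 9248.8104/(374.4225·3632.4729); posterior variance σₙ² = σ₀²σ²/(σ² + n·σ₀²) = 374.4225·3632.4729/9248.8104 = 147.054543.
Posterior SD = √σₙ² = √(374.4225·3632.4729/9248.8104) = 12.1266.

12.1266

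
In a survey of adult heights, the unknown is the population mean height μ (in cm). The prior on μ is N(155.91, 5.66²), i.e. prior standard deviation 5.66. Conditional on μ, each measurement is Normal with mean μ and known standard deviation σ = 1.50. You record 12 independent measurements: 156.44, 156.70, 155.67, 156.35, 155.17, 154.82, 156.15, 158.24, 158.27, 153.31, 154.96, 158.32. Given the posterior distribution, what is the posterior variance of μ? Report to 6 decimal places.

For Normal data with known variance σ², a Normal(μ₀, σ₀²) prior on μ is conjugate. Posterior precision = 1/σ₀² + n/σ²; posterior mean is the precision-weighted average of μ₀ and x̄.
σ₀² = 5.66² = 32.0356, σ² = 1.50² = 2.25; σ² + n·σ₀² = 2.25 + 12·32.0356 = 386.6772.
Posterior precision = 1/σ₀² + n/σ² = 1/32.0356 + 12/2.25 = (σ² + n·σ₀²)/(σ₀²σ²) = 386.6772/(32.0356·2.25); posterior variance σₙ² = σ₀²σ²/(σ² + n·σ₀²) = 32.0356·2.25/386.6772 = 0.186409.

0.186409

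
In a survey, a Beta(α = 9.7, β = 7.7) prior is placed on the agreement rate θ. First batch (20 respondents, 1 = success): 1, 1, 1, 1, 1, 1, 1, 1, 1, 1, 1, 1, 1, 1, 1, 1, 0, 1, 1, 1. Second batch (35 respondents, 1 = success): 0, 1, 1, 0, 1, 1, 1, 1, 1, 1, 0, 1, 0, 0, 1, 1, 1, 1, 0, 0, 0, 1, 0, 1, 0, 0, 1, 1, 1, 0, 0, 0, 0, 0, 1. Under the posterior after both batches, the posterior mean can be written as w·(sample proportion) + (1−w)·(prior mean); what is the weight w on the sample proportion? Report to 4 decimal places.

0.7597

The Beta prior is conjugate to a Binomial/Bernoulli likelihood; the update adds successes to α and failures to β.
Total number of respondents: n = 20 + 35 = 55.
Posterior mean = (α₀+k)/(α₀+β₀+n) = [n/(α₀+β₀+n)]·(k/n) + [(α₀+β₀)/(α₀+β₀+n)]·α₀/(α₀+β₀), so only n and the prior enter the weight.
The weight on the data is w = n/(α₀+β₀+n) = 55/(9.7+7.7+55) = 55/72.4 = 0.7597.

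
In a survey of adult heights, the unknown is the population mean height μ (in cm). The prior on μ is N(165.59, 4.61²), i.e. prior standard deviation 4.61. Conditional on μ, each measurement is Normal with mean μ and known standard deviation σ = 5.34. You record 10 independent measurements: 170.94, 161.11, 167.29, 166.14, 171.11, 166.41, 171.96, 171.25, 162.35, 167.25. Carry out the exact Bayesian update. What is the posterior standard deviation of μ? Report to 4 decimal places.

For Normal data with known variance σ², a Normal(μ₀, σ₀²) prior on μ is conjugate. Posterior precision = 1/σ₀² + n/σ²; posterior mean is the precision-weighted average of μ₀ and x̄.
σ₀² = 4.61² = 21.2521, σ² = 5.34² = 28.5156; σ² + n·σ₀² = 28.5156 + 10·21.2521 = 241.0366.
Posterior precision = 1/σ₀² + n/σ² = 1/21.2521 + 10/28.5156 = (σ² + n·σ₀²)/(σ₀²σ²) = 241.0366/(21.2521·28.5156); posterior variance σₙ² = σ₀²σ²/(σ² + n·σ₀²) = 21.2521·28.5156/241.0366 = 2.514209.
Posterior SD = √σₙ² = √(21.2521·28.5156/241.0366) = 1.5856.

1.5856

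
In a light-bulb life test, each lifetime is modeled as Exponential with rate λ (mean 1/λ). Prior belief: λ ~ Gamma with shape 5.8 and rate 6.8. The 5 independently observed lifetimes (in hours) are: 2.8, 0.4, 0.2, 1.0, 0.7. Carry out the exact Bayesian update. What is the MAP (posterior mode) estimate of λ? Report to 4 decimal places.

With a Gamma(shape α, rate β) prior on the exponential rate λ, the posterior after n observations with total T = Σxᵢ is Gamma(α+n, β+T).
Sum of observations T = 5.1 hours; n = 5.
Posterior: Gamma(5.8+5, 6.8+5.1) = Gamma(10.8, 11.9).
Mode = (α−1)/β = 0.8235.

0.8235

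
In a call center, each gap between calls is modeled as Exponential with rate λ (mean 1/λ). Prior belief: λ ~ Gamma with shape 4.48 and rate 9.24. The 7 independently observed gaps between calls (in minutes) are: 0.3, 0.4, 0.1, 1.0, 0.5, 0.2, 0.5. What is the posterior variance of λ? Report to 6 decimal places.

0.076627

With a Gamma(shape α, rate β) prior on the exponential rate λ, the posterior after n observations with total T = Σxᵢ is Gamma(α+n, β+T).
Sum of observations T = 3.0 minutes; n = 7.
Posterior: Gamma(4.48+7, 9.24+3.0) = Gamma(11.48, 12.24).
Var = α/β² = 0.076627.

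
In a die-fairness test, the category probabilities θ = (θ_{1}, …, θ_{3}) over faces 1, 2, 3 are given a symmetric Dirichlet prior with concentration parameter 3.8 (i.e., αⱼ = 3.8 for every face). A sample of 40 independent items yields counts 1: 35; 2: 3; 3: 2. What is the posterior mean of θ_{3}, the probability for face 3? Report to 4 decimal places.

0.1128

The Dirichlet prior is conjugate to the Multinomial likelihood: each posterior αⱼ = prior αⱼ + observed count nⱼ.
Posterior concentration: (38.8, 6.8, 5.8), total = 51.4.
E[θ_{3}|data] = α_{3}/Σα = 5.8/51.4 = 0.1128.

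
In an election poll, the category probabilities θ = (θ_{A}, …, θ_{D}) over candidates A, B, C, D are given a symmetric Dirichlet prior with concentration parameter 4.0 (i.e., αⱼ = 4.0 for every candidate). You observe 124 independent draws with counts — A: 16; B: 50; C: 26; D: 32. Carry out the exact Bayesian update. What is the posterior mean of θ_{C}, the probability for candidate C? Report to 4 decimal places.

The Dirichlet prior is conjugate to the Multinomial likelihood: each posterior αⱼ = prior αⱼ + observed count nⱼ.
Posterior concentration: (20.0, 54.0, 30.0, 36.0), total = 140.0.
E[θ_{C}|data] = α_{C}/Σα = 30.0/140.0 = 0.2143.

0.2143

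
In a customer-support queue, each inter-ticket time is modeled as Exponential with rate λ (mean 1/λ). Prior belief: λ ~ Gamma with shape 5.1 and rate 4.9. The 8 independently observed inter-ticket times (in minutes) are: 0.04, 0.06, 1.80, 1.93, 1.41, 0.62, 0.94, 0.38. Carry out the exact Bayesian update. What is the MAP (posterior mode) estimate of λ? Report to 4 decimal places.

With a Gamma(shape α, rate β) prior on the exponential rate λ, the posterior after n observations with total T = Σxᵢ is Gamma(α+n, β+T).
Sum of observations T = 7.18 minutes; n = 8.
Posterior: Gamma(5.1+8, 4.9+7.18) = Gamma(13.1, 12.08).
Mode = (α−1)/β = 1.0017.

1.0017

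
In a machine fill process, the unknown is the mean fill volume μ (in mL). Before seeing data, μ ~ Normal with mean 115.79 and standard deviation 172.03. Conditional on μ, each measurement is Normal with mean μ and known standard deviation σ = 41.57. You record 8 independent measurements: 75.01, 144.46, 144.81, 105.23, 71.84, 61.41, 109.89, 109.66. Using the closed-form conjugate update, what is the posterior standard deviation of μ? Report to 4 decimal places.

14.6439

For Normal data with known variance σ², a Normal(μ₀, σ₀²) prior on μ is conjugate. Posterior precision = 1/σ₀² + n/σ²; posterior mean is the precision-weighted average of μ₀ and x̄.
σ₀² = 172.03² = 29594.3209, σ² = 41.57² = 1728.0649; σ² + n·σ₀² = 1728.0649 + 8·29594.3209 = 238482.6321.
Posterior precision = 1/σ₀² + n/σ² = 1/29594.3209 + 8/1728.0649 = (σ² + n·σ₀²)/(σ₀²σ²) = 238482.6321/(29594.3209·1728.0649); posterior variance σₙ² = σ₀²σ²/(σ² + n·σ₀²) = 29594.3209·1728.0649/238482.6321 = 214.442900.
Posterior SD = √σₙ² = √(29594.3209·1728.0649/238482.6321) = 14.6439.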